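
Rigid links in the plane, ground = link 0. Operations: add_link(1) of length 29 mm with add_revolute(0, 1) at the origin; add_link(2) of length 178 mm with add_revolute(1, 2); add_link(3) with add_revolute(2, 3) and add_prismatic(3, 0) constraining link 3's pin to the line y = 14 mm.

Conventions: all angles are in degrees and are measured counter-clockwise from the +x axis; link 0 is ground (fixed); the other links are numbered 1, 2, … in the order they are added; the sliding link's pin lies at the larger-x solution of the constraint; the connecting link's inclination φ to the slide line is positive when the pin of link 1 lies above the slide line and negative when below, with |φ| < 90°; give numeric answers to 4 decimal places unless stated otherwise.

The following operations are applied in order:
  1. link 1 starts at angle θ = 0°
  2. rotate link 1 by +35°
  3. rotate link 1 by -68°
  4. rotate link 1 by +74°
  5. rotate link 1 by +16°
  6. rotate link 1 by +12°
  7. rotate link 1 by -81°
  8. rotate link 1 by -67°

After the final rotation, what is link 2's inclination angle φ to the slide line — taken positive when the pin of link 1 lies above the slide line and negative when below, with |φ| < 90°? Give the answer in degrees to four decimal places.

geometry: r = 29 mm, L = 178 mm, e = 14 mm; θ starts at 0°
rotate link 1 by +35°: θ ← 0° +35° = 35°
rotate link 1 by -68°: θ ← 35° -68° = -33°
rotate link 1 by +74°: θ ← -33° +74° = 41°
rotate link 1 by +16°: θ ← 41° +16° = 57°
rotate link 1 by +12°: θ ← 57° +12° = 69°
rotate link 1 by -81°: θ ← 69° -81° = -12°
rotate link 1 by -67°: θ ← -12° -67° = -79°
h = r sin θ − e = -28.467188 − 14 = -42.467188
sin φ = h / L = -42.467188 / 178 = -0.23857971
φ = arcsin(-0.23857971) = -13.802729°

-13.8027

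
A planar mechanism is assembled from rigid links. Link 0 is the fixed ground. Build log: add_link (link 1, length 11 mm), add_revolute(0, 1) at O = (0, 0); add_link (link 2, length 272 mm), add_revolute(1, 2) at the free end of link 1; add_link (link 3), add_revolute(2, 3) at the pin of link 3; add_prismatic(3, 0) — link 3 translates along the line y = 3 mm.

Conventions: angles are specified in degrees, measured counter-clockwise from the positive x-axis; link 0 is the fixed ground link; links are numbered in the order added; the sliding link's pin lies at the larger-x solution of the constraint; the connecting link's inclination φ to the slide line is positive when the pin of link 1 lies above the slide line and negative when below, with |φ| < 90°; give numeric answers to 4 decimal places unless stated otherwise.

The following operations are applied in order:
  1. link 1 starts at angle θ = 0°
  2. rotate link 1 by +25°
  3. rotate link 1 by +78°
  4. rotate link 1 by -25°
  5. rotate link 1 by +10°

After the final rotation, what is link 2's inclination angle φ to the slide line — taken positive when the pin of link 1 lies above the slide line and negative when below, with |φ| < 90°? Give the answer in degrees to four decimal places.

geometry: r = 11 mm, L = 272 mm, e = 3 mm; θ starts at 0°
rotate link 1 by +25°: θ ← 0° +25° = 25°
rotate link 1 by +78°: θ ← 25° +78° = 103°
rotate link 1 by -25°: θ ← 103° -25° = 78°
rotate link 1 by +10°: θ ← 78° +10° = 88°
h = r sin θ − e = 10.993299 − 3 = 7.993299
sin φ = h / L = 7.993299 / 272 = 0.02938713
φ = arcsin(0.02938713) = 1.684001°

1.6840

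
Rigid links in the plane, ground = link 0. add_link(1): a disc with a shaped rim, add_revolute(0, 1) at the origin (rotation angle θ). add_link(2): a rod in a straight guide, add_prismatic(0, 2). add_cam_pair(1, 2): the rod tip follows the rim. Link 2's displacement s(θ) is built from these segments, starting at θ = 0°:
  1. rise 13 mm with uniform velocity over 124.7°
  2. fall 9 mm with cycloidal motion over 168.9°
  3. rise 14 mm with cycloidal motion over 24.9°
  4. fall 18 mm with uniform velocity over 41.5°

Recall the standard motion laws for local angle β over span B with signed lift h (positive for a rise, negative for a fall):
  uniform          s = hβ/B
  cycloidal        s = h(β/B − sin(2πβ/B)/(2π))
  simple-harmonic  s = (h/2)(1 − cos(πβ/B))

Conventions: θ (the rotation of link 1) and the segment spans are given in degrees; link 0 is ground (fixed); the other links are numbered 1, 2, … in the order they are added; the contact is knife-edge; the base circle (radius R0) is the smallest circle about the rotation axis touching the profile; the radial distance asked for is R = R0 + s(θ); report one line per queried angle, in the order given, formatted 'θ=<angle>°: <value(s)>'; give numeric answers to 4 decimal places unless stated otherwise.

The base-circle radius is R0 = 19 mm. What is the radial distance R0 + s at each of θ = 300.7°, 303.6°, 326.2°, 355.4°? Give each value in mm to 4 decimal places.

segment 1 (0° to 124.7°, uniform, h = 13) is passed completely: s = 0.0000 + (13) = 13.0000
segment 2 (124.7° to 293.6°, cycloidal, h = -9) is passed completely: s = 13.0000 + (-9) = 4.0000
θ = 300.7° falls in segment 3 (293.6° to 318.5°, cycloidal, h = 14): β = 300.7 − 293.6 = 7.1°, B = 24.9°; Δs = 14·(0.2851 − sin(2π·0.2851)/(2π)) = 1.8179; s = 4.0000 + 1.8179 = 5.8179
θ = 303.6° falls in segment 3 (293.6° to 318.5°, cycloidal, h = 14): β = 303.6 − 293.6 = 10°, B = 24.9°; Δs = 14·(0.4016 − sin(2π·0.4016)/(2π)) = 4.3311; s = 4.0000 + 4.3311 = 8.3311
segment 3 (293.6° to 318.5°, cycloidal, h = 14) is passed completely: s = 4.0000 + (14) = 18.0000
θ = 326.2° falls in segment 4 (318.5° to 360°, uniform, h = -18): β = 326.2 − 318.5 = 7.7°, B = 41.5°; Δs = -18·7.7/41.5 = -3.3398; s = 18.0000 − 3.3398 = 14.6602
θ = 355.4° falls in segment 4 (318.5° to 360°, uniform, h = -18): β = 355.4 − 318.5 = 36.9°, B = 41.5°; Δs = -18·36.9/41.5 = -16.0048; s = 18.0000 − 16.0048 = 1.9952
θ=300.7°: R = R0 + s = 19 + 5.8179 = 24.8179
θ=303.6°: R = R0 + s = 19 + 8.3311 = 27.3311
θ=326.2°: R = R0 + s = 19 + 14.6602 = 33.6602
θ=355.4°: R = R0 + s = 19 + 1.9952 = 20.9952

θ=300.7°: 24.8179
θ=303.6°: 27.3311
θ=326.2°: 33.6602
θ=355.4°: 20.9952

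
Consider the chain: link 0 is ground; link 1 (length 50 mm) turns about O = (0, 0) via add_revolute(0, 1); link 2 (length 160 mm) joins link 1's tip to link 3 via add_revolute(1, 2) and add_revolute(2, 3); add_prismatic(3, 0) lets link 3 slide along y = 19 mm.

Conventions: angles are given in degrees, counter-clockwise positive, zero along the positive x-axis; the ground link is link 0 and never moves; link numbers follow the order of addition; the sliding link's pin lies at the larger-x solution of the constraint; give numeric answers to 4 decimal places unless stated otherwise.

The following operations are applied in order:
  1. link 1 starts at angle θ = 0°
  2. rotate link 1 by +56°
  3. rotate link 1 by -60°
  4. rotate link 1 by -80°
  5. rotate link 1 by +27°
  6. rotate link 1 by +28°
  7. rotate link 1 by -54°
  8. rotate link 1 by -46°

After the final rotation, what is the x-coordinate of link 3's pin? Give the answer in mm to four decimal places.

geometry: r = 50 mm, L = 160 mm, e = 19 mm; θ starts at 0°
rotate link 1 by +56°: θ ← 0° +56° = 56°
rotate link 1 by -60°: θ ← 56° -60° = -4°
rotate link 1 by -80°: θ ← -4° -80° = -84°
rotate link 1 by +27°: θ ← -84° +27° = -57°
rotate link 1 by +28°: θ ← -57° +28° = -29°
rotate link 1 by -54°: θ ← -29° -54° = -83°
rotate link 1 by -46°: θ ← -83° -46° = -129°
crank pin P = (r cos θ, r sin θ) = (-31.466020, -38.857298)
h = r sin θ − e = -38.857298 − 19 = -57.857298
x = r cos θ + √(L² − h²) = -31.466020 + 149.172829 = 117.706810

117.7068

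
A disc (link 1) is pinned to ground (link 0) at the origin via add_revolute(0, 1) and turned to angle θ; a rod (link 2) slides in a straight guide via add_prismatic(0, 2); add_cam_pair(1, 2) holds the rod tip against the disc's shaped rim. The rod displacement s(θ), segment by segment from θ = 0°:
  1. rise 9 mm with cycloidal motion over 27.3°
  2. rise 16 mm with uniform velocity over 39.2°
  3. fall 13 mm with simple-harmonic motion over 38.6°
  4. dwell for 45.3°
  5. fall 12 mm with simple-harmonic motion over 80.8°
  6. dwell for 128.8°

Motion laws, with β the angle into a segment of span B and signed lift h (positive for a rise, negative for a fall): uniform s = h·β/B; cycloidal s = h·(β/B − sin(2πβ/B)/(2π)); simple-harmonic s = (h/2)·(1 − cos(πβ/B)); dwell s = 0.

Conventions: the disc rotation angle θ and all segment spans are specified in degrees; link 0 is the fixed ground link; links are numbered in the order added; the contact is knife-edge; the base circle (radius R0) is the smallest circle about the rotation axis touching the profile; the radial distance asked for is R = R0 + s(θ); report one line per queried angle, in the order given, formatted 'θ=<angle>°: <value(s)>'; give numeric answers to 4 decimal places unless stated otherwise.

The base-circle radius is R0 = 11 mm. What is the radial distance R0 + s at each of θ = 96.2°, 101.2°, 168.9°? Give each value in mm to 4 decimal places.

segment 1 (0° to 27.3°, cycloidal, h = 9) is passed completely: s = 0.0000 + (9) = 9.0000
segment 2 (27.3° to 66.5°, uniform, h = 16) is passed completely: s = 9.0000 + (16) = 25.0000
θ = 96.2° falls in segment 3 (66.5° to 105.1°, simple-harmonic, h = -13): β = 96.2 − 66.5 = 29.7°, B = 38.6°; Δs = -13/2·(1 − cos(π·0.7694)) = -11.3680; s = 25.0000 − 11.3680 = 13.6320
θ = 101.2° falls in segment 3 (66.5° to 105.1°, simple-harmonic, h = -13): β = 101.2 − 66.5 = 34.7°, B = 38.6°; Δs = -13/2·(1 − cos(π·0.8990)) = -12.6753; s = 25.0000 − 12.6753 = 12.3247
segment 3 (66.5° to 105.1°, simple-harmonic, h = -13) is passed completely: s = 25.0000 + (-13) = 12.0000
segment 4 (105.1° to 150.4°, dwell): s unchanged at 12.0000
θ = 168.9° falls in segment 5 (150.4° to 231.2°, simple-harmonic, h = -12): β = 168.9 − 150.4 = 18.5°, B = 80.8°; Δs = -12/2·(1 − cos(π·0.2290)) = -1.4864; s = 12.0000 − 1.4864 = 10.5136
θ=96.2°: R = R0 + s = 11 + 13.6320 = 24.6320
θ=101.2°: R = R0 + s = 11 + 12.3247 = 23.3247
θ=168.9°: R = R0 + s = 11 + 10.5136 = 21.5136

θ=96.2°: 24.6320
θ=101.2°: 23.3247
θ=168.9°: 21.5136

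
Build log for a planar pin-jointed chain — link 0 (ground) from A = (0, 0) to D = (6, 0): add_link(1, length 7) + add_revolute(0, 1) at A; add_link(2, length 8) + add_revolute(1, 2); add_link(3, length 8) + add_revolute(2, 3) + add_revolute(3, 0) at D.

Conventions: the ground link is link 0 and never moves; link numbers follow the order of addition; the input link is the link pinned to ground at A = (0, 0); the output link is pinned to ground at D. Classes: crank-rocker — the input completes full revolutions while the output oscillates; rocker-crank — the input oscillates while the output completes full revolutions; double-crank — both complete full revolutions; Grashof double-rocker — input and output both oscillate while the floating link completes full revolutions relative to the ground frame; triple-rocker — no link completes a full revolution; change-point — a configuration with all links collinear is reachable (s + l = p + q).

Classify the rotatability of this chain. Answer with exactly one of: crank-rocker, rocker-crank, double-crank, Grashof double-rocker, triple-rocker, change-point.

lengths: ground=6, input=7, coupler=8, output=8
sorted: s=6 (shortest), l=8 (longest), p+q=15
s + l = 14 vs p + q = 15
s + l < p + q (Grashof) with shortest = ground link → double-crank

double-crank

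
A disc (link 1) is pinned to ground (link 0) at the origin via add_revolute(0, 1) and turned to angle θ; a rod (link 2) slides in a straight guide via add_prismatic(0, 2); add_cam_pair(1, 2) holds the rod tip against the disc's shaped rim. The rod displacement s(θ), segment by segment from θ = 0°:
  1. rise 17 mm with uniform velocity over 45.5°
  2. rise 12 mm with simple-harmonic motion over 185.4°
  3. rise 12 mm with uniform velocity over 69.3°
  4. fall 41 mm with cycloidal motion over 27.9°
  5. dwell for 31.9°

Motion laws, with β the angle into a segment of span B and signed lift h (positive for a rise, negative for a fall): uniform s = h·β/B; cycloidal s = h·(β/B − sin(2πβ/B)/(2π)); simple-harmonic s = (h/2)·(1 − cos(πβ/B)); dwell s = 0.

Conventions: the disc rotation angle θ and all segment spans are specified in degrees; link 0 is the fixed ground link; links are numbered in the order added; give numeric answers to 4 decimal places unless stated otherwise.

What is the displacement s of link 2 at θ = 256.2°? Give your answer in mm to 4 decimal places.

segment 1 (0° to 45.5°, uniform, h = 17) is passed completely: s = 0.0000 + (17) = 17.0000
segment 2 (45.5° to 230.9°, simple-harmonic, h = 12) is passed completely: s = 17.0000 + (12) = 29.0000
θ = 256.2° falls in segment 3 (230.9° to 300.2°, uniform, h = 12): β = 256.2 − 230.9 = 25.3°, B = 69.3°; Δs = 12·25.3/69.3 = 4.3810; s = 29.0000 + 4.3810 = 33.3810

33.3810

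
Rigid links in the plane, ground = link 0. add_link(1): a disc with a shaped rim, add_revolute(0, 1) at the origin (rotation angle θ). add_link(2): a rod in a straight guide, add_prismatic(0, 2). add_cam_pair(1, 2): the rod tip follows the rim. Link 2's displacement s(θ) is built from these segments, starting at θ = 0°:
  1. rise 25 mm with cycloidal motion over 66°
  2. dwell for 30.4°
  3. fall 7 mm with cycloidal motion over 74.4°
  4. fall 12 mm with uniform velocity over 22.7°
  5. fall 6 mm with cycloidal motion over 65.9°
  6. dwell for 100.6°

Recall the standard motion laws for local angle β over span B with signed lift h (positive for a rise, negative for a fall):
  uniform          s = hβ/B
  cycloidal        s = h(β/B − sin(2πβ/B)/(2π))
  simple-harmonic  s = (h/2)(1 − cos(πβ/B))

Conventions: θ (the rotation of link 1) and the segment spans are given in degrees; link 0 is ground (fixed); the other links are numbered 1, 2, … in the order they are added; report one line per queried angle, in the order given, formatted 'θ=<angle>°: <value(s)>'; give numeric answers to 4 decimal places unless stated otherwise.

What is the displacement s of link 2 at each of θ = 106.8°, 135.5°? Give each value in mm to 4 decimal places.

segment 1 (0° to 66°, cycloidal, h = 25) is passed completely: s = 0.0000 + (25) = 25.0000
segment 2 (66° to 96.4°, dwell): s unchanged at 25.0000
θ = 106.8° falls in segment 3 (96.4° to 170.8°, cycloidal, h = -7): β = 106.8 − 96.4 = 10.4°, B = 74.4°; Δs = -7·(0.1398 − sin(2π·0.1398)/(2π)) = -0.1210; s = 25.0000 − 0.1210 = 24.8790
θ = 135.5° falls in segment 3 (96.4° to 170.8°, cycloidal, h = -7): β = 135.5 − 96.4 = 39.1°, B = 74.4°; Δs = -7·(0.5255 − sin(2π·0.5255)/(2π)) = -3.8568; s = 25.0000 − 3.8568 = 21.1432

θ=106.8°: 24.8790
θ=135.5°: 21.1432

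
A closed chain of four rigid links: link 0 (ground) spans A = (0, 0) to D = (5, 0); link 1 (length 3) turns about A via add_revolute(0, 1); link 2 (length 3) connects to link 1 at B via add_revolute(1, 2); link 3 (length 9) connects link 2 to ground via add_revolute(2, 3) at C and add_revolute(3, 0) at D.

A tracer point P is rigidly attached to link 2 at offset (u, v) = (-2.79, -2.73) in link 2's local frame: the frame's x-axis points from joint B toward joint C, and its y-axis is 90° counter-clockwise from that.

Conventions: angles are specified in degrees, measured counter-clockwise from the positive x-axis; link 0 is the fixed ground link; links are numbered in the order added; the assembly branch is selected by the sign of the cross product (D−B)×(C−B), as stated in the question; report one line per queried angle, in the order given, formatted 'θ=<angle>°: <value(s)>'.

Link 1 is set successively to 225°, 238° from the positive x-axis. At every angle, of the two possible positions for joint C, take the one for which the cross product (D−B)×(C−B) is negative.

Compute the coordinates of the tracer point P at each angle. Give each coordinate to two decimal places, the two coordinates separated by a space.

A=(0,0), D=(5.00,0)
θ=225°: B = A + 3.00·(cos225°, sin225°) = (-2.1213, -2.1213)
θ=225°: |BD| = 7.4306
θ=225°: circle(B,3.00) ∩ circle(D,9.00): a=-1.1296, h=2.7792
θ=225°:   candidates: C₊=(-3.9973,0.2198) cross=20.651; C₋=(-2.4105,-5.1074) cross=-20.651
θ=225°:   branch - wants cross < 0 → take C=(-2.4105,-5.1074) (cross=-20.651)
θ=225°: ex = (C−B)/|BC| = (-0.0964,-0.9953); ey = (0.9953,-0.0964)
θ=225°: P = B + -2.79·ex + -2.73·ey = (-4.5697,0.9188)
θ=238°: B = A + 3.00·(cos238°, sin238°) = (-1.5898, -2.5441)
θ=238°: |BD| = 7.0638
θ=238°: circle(B,3.00) ∩ circle(D,9.00): a=-1.5645, h=2.5598
θ=238°:   candidates: C₊=(-3.9712,-0.7196) cross=18.082; C₋=(-2.1273,-5.4956) cross=-18.082
θ=238°:   branch - wants cross < 0 → take C=(-2.1273,-5.4956) (cross=-18.082)
θ=238°: ex = (C−B)/|BC| = (-0.1792,-0.9838); ey = (0.9838,-0.1792)
θ=238°: P = B + -2.79·ex + -2.73·ey = (-3.7757,0.6899)

θ=225°: -4.57 0.92
θ=238°: -3.78 0.69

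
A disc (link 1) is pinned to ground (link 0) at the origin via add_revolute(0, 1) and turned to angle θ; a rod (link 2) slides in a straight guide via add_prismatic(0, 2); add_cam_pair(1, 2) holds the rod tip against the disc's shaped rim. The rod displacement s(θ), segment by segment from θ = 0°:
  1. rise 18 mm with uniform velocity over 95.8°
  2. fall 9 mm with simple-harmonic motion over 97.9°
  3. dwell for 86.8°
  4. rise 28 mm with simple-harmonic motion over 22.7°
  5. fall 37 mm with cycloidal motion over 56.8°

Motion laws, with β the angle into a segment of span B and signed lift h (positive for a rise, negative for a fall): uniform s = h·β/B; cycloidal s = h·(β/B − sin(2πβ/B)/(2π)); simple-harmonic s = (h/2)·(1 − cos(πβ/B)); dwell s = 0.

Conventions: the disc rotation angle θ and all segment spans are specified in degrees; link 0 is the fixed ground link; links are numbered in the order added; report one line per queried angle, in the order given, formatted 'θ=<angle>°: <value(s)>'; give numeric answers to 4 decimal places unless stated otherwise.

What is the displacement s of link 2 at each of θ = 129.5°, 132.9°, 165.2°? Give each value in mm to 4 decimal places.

segment 1 (0° to 95.8°, uniform, h = 18) is passed completely: s = 0.0000 + (18) = 18.0000
θ = 129.5° falls in segment 2 (95.8° to 193.7°, simple-harmonic, h = -9): β = 129.5 − 95.8 = 33.7°, B = 97.9°; Δs = -9/2·(1 − cos(π·0.3442)) = -2.3847; s = 18.0000 − 2.3847 = 15.6153
θ = 132.9° falls in segment 2 (95.8° to 193.7°, simple-harmonic, h = -9): β = 132.9 − 95.8 = 37.1°, B = 97.9°; Δs = -9/2·(1 − cos(π·0.3790)) = -2.8298; s = 18.0000 − 2.8298 = 15.1702
θ = 165.2° falls in segment 2 (95.8° to 193.7°, simple-harmonic, h = -9): β = 165.2 − 95.8 = 69.4°, B = 97.9°; Δs = -9/2·(1 − cos(π·0.7089)) = -7.2456; s = 18.0000 − 7.2456 = 10.7544

θ=129.5°: 15.6153
θ=132.9°: 15.1702
θ=165.2°: 10.7544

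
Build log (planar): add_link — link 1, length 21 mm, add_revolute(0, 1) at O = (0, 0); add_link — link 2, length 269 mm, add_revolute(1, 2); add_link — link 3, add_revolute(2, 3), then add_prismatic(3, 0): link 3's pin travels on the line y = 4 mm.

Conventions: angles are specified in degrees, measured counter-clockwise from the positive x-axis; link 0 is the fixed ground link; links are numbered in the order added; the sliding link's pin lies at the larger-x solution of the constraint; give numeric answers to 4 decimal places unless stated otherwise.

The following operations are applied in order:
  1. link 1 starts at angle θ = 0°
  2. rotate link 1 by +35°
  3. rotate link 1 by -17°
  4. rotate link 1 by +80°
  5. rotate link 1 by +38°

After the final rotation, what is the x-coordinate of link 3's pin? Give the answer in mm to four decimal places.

geometry: r = 21 mm, L = 269 mm, e = 4 mm; θ starts at 0°
rotate link 1 by +35°: θ ← 0° +35° = 35°
rotate link 1 by -17°: θ ← 35° -17° = 18°
rotate link 1 by +80°: θ ← 18° +80° = 98°
rotate link 1 by +38°: θ ← 98° +38° = 136°
crank pin P = (r cos θ, r sin θ) = (-15.106136, 14.587826)
h = r sin θ − e = 14.587826 − 4 = 10.587826
x = r cos θ + √(L² − h²) = -15.106136 + 268.791551 = 253.685415

253.6854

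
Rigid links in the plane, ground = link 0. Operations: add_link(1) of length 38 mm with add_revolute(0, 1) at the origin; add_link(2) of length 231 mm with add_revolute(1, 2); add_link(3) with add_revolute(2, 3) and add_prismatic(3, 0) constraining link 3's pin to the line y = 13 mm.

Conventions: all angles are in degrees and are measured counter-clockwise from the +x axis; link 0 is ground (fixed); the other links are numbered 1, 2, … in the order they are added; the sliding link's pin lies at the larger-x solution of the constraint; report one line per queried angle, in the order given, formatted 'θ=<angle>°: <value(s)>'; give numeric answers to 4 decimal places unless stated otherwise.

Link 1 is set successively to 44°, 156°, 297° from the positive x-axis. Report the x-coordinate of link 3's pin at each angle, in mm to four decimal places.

geometry: r = 38 mm, L = 231 mm, e = 13 mm
θ=44°: crank pin P = (r cos θ, r sin θ) = (27.334912, 26.397018)
θ=44°: h = r sin θ − e = 26.397018 − 13 = 13.397018
θ=44°: x = r cos θ + √(L² − h²) = 27.334912 + 230.611188 = 257.946100
θ=156°: crank pin P = (r cos θ, r sin θ) = (-34.714727, 15.455992)
θ=156°: h = r sin θ − e = 15.455992 − 13 = 2.455992
θ=156°: x = r cos θ + √(L² − h²) = -34.714727 + 230.986944 = 196.272216
θ=297°: crank pin P = (r cos θ, r sin θ) = (17.251639, -33.858248)
θ=297°: h = r sin θ − e = -33.858248 − 13 = -46.858248
θ=297°: x = r cos θ + √(L² − h²) = 17.251639 + 226.197490 = 243.449129

θ=44°: 257.9461
θ=156°: 196.2722
θ=297°: 243.4491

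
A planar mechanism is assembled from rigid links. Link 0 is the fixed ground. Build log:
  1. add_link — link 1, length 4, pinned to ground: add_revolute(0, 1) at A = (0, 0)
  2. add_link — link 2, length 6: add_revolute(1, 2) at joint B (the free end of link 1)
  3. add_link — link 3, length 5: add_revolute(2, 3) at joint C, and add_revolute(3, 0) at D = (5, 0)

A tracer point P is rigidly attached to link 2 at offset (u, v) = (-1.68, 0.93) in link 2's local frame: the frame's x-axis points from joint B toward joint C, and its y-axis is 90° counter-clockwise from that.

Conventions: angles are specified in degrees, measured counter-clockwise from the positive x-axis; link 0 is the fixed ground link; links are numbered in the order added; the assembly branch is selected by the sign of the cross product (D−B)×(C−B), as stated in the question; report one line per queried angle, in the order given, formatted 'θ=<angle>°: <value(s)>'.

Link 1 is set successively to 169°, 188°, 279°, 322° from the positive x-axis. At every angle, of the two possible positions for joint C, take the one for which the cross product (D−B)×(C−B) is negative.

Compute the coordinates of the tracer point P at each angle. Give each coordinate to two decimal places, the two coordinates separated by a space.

A=(0,0), D=(5.00,0)
θ=169°: B = A + 4.00·(cos169°, sin169°) = (-3.9265, 0.7632)
θ=169°: |BD| = 8.9591
θ=169°: circle(B,6.00) ∩ circle(D,5.00): a=5.0934, h=3.1713
θ=169°:   candidates: C₊=(1.4186,3.4890) cross=28.412; C₋=(0.8783,-2.8304) cross=-28.412
θ=169°:   branch - wants cross < 0 → take C=(0.8783,-2.8304) (cross=-28.412)
θ=169°: ex = (C−B)/|BC| = (0.8008,-0.5989); ey = (0.5989,0.8008)
θ=169°: P = B + -1.68·ex + 0.93·ey = (-4.7148,2.5142)
θ=188°: B = A + 4.00·(cos188°, sin188°) = (-3.9611, -0.5567)
θ=188°: |BD| = 8.9783
θ=188°: circle(B,6.00) ∩ circle(D,5.00): a=5.1018, h=3.1579
θ=188°:   candidates: C₊=(0.9351,2.9114) cross=28.352; C₋=(1.3267,-3.3921) cross=-28.352
θ=188°:   branch - wants cross < 0 → take C=(1.3267,-3.3921) (cross=-28.352)
θ=188°: ex = (C−B)/|BC| = (0.8813,-0.4726); ey = (0.4726,0.8813)
θ=188°: P = B + -1.68·ex + 0.93·ey = (-5.0021,1.0568)
θ=279°: B = A + 4.00·(cos279°, sin279°) = (0.6257, -3.9508)
θ=279°: |BD| = 5.8943
θ=279°: circle(B,6.00) ∩ circle(D,5.00): a=3.8803, h=4.5764
θ=279°:   candidates: C₊=(0.4379,2.0463) cross=26.975; C₋=(6.5728,-4.7462) cross=-26.975
θ=279°:   branch - wants cross < 0 → take C=(6.5728,-4.7462) (cross=-26.975)
θ=279°: ex = (C−B)/|BC| = (0.9912,-0.1326); ey = (0.1326,0.9912)
θ=279°: P = B + -1.68·ex + 0.93·ey = (-0.9161,-2.8062)
θ=322°: B = A + 4.00·(cos322°, sin322°) = (3.1520, -2.4626)
θ=322°: |BD| = 3.0789
θ=322°: circle(B,6.00) ∩ circle(D,5.00): a=3.3258, h=4.9939
θ=322°:   candidates: C₊=(1.1538,3.1948) cross=15.376; C₋=(9.1426,-2.7999) cross=-15.376
θ=322°:   branch - wants cross < 0 → take C=(9.1426,-2.7999) (cross=-15.376)
θ=322°: ex = (C−B)/|BC| = (0.9984,-0.0562); ey = (0.0562,0.9984)
θ=322°: P = B + -1.68·ex + 0.93·ey = (1.5270,-1.4397)

θ=169°: -4.71 2.51
θ=188°: -5.00 1.06
θ=279°: -0.92 -2.81
θ=322°: 1.53 -1.44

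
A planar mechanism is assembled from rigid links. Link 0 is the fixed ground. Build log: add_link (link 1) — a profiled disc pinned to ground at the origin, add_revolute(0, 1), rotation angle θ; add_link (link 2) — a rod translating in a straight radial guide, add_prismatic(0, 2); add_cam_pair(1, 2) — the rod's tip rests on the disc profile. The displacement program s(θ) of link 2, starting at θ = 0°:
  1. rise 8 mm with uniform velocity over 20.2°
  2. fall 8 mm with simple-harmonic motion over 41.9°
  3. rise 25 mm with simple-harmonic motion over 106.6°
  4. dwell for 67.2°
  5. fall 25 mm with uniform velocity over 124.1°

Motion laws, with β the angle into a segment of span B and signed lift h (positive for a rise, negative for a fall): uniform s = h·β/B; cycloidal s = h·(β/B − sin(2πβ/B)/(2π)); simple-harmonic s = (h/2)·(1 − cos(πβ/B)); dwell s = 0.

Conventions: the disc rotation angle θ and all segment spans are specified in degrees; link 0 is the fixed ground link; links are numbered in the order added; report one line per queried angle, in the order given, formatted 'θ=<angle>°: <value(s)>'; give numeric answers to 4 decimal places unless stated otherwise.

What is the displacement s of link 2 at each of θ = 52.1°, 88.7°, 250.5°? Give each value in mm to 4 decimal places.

seg 1 [0°–20.2°] uniform, h=8: full span → s += 8 → s = 8.0000
seg 2 [20.2°–62.1°] simple-harmonic, h=-8: θ=52.1° here. β=31.9, B=41.9. -8/2·(1 − cos(π·0.7613)) = -6.9273 → s = 1.0727
seg 2 [20.2°–62.1°] simple-harmonic, h=-8: full span → s += -8 → s = 0.0000
seg 3 [62.1°–168.7°] simple-harmonic, h=25: θ=88.7° here. β=26.6, B=106.6. 25/2·(1 − cos(π·0.2495)) = 3.6482 → s = 3.6482
seg 3 [62.1°–168.7°] simple-harmonic, h=25: full span → s += 25 → s = 25.0000
seg 4 [168.7°–235.9°] dwell: s stays 25.0000
seg 5 [235.9°–360°] uniform, h=-25: θ=250.5° here. β=14.6, B=124.1. -25·14.6/124.1 = -2.9412 → s = 22.0588

θ=52.1°: 1.0727
θ=88.7°: 3.6482
θ=250.5°: 22.0588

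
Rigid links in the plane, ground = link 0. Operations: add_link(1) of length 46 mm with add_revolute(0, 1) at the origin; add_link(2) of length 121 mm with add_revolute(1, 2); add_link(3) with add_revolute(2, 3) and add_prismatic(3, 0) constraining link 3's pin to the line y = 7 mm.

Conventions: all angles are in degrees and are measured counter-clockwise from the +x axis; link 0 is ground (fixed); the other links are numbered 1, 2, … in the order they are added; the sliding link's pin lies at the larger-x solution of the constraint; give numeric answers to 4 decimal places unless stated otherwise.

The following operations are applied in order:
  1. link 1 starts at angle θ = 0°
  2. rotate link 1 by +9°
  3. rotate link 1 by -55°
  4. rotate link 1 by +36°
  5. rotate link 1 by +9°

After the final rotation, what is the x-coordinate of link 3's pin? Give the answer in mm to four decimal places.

geometry: r = 46 mm, L = 121 mm, e = 7 mm; θ starts at 0°
rotate link 1 by +9°: θ ← 0° +9° = 9°
rotate link 1 by -55°: θ ← 9° -55° = -46°
rotate link 1 by +36°: θ ← -46° +36° = -10°
rotate link 1 by +9°: θ ← -10° +9° = -1°
crank pin P = (r cos θ, r sin θ) = (45.992994, -0.802811)
h = r sin θ − e = -0.802811 − 7 = -7.802811
x = r cos θ + √(L² − h²) = 45.992994 + 120.748152 = 166.741146

166.7411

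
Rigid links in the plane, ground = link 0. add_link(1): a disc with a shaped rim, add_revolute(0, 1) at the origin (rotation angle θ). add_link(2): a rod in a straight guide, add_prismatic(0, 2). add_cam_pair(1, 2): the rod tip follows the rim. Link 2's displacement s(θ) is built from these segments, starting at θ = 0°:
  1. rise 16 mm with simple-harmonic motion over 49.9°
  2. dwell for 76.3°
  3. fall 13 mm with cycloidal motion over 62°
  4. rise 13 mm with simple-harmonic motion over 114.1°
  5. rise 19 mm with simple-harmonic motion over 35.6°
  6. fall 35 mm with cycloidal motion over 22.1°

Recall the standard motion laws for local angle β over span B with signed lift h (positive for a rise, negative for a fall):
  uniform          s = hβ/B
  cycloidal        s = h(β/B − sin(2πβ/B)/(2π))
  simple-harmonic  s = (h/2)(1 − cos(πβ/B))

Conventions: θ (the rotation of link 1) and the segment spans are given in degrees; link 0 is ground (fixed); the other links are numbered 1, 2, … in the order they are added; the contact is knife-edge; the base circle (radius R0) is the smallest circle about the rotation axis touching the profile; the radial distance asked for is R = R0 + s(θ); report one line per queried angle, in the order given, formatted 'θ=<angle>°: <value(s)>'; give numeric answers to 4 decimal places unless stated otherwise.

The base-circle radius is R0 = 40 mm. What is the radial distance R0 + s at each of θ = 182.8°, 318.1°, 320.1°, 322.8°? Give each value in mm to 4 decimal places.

segment 1 (0° to 49.9°, simple-harmonic, h = 16) is passed completely: s = 0.0000 + (16) = 16.0000
segment 2 (49.9° to 126.2°, dwell): s unchanged at 16.0000
θ = 182.8° falls in segment 3 (126.2° to 188.2°, cycloidal, h = -13): β = 182.8 − 126.2 = 56.6°, B = 62°; Δs = -13·(0.9129 − sin(2π·0.9129)/(2π)) = -12.9443; s = 16.0000 − 12.9443 = 3.0557
segment 3 (126.2° to 188.2°, cycloidal, h = -13) is passed completely: s = 16.0000 + (-13) = 3.0000
segment 4 (188.2° to 302.3°, simple-harmonic, h = 13) is passed completely: s = 3.0000 + (13) = 16.0000
θ = 318.1° falls in segment 5 (302.3° to 337.9°, simple-harmonic, h = 19): β = 318.1 − 302.3 = 15.8°, B = 35.6°; Δs = 19/2·(1 − cos(π·0.4438)) = 7.8320; s = 16.0000 + 7.8320 = 23.8320
θ = 320.1° falls in segment 5 (302.3° to 337.9°, simple-harmonic, h = 19): β = 320.1 − 302.3 = 17.8°, B = 35.6°; Δs = 19/2·(1 − cos(π·0.5000)) = 9.5000; s = 16.0000 + 9.5000 = 25.5000
θ = 322.8° falls in segment 5 (302.3° to 337.9°, simple-harmonic, h = 19): β = 322.8 − 302.3 = 20.5°, B = 35.6°; Δs = 19/2·(1 − cos(π·0.5758)) = 11.7422; s = 16.0000 + 11.7422 = 27.7422
θ=182.8°: R = R0 + s = 40 + 3.0557 = 43.0557
θ=318.1°: R = R0 + s = 40 + 23.8320 = 63.8320
θ=320.1°: R = R0 + s = 40 + 25.5000 = 65.5000
θ=322.8°: R = R0 + s = 40 + 27.7422 = 67.7422

θ=182.8°: 43.0557
θ=318.1°: 63.8320
θ=320.1°: 65.5000
θ=322.8°: 67.7422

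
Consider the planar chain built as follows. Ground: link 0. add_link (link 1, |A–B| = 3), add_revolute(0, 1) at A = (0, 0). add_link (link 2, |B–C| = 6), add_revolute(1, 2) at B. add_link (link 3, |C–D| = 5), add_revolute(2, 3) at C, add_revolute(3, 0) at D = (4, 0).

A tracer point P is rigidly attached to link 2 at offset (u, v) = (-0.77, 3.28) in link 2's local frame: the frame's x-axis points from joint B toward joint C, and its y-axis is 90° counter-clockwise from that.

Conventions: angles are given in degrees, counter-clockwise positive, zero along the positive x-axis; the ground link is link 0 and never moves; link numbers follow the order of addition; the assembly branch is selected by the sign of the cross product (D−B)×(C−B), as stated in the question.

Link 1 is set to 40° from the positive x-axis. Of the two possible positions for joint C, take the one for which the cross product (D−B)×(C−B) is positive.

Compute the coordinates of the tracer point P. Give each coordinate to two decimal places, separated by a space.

A=(0,0), D=(4.00,0)
B = A + 3.00·(cos40°, sin40°) = (2.2981, 1.9284)
|BD| = 2.5720
circle(B,6.00) ∩ circle(D,5.00): a=3.4244, h=4.9268
  candidates: C₊=(8.2580,2.6209) cross=12.671; C₋=(0.8701,-3.8992) cross=-12.671
  branch + wants cross > 0 → take C=(8.2580,2.6209) (cross=12.671)
ex = (C−B)/|BC| = (0.9933,0.1154); ey = (-0.1154,0.9933)
P = B + -0.77·ex + 3.28·ey = (1.1547,5.0976)

1.15 5.10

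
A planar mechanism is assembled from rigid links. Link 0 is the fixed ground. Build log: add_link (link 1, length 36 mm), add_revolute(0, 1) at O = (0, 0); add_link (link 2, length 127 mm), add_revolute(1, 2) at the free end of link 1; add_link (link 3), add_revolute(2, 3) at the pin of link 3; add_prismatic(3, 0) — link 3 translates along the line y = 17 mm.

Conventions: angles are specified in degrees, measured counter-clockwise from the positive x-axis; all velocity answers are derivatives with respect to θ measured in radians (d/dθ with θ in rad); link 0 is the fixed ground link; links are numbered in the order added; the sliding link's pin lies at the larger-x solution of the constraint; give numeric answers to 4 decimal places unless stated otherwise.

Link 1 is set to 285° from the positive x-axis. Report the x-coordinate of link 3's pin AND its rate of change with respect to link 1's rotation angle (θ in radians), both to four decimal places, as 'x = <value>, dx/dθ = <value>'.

geometry: r = 36 mm, L = 127 mm, e = 17 mm
crank pin P = (r cos θ, r sin θ) = (9.317486, -34.773330)
h = r sin θ − e = -34.773330 − 17 = -51.773330
x = r cos θ + √(L² − h²) = 9.317486 + 115.967764 = 125.285250
dx/dθ = −r sin θ − h·r cos θ/√(L² − h²) (θ in radians; h = -51.773330) = 38.933083

x = 125.2852, dx/dθ = 38.9331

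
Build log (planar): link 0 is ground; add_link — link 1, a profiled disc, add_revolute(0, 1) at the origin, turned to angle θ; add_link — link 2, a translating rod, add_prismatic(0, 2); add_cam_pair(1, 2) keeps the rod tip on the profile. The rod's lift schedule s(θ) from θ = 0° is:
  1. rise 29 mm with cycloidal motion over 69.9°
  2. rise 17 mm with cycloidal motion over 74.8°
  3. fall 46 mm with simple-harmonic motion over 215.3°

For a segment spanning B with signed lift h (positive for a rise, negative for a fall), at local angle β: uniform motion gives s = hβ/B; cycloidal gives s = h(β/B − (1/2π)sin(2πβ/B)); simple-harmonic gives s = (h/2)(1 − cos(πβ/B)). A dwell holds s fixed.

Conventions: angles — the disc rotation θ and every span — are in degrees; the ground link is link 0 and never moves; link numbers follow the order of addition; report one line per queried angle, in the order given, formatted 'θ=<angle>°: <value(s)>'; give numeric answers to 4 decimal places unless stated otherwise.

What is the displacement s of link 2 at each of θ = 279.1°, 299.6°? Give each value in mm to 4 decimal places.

seg 1 [0°–69.9°] cycloidal, h=29: full span → s += 29 → s = 29.0000
seg 2 [69.9°–144.7°] cycloidal, h=17: full span → s += 17 → s = 46.0000
seg 3 [144.7°–360°] simple-harmonic, h=-46: θ=279.1° here. β=134.4, B=215.3. -46/2·(1 − cos(π·0.6242)) = -31.7513 → s = 14.2487
seg 3 [144.7°–360°] simple-harmonic, h=-46: θ=299.6° here. β=154.9, B=215.3. -46/2·(1 − cos(π·0.7195)) = -37.6307 → s = 8.3693

θ=279.1°: 14.2487
θ=299.6°: 8.3693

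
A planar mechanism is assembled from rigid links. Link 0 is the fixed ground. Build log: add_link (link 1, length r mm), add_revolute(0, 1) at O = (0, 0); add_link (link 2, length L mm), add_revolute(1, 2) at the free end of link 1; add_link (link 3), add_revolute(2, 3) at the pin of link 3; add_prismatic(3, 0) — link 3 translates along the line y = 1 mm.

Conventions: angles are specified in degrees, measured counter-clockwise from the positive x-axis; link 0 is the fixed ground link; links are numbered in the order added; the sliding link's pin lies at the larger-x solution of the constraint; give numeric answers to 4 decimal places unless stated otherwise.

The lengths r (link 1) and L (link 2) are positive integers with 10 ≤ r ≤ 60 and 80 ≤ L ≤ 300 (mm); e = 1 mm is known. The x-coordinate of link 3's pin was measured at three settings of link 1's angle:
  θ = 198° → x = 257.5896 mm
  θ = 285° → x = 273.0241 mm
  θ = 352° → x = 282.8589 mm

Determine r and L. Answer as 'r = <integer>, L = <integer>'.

constraint per measurement: (x − r cos θ)² + (r sin θ − e)² = L²
subtracting the θ₁ and θ₂ equations cancels the r² and L² terms:
r = (x₁² − x₂²) / (2[(x₁cos θ₁ + e sin θ₁) − (x₂cos θ₂ + e sin θ₂)]) = 13.0001 → r = 13
L² = (x₁ − r cos θ₁)² + (r sin θ₁ − e)² = 72899.9754 → L = 270.0000 → L = 270
check at θ₃=352°: x = 282.8589 (printed 282.8589) ✓

r = 13, L = 270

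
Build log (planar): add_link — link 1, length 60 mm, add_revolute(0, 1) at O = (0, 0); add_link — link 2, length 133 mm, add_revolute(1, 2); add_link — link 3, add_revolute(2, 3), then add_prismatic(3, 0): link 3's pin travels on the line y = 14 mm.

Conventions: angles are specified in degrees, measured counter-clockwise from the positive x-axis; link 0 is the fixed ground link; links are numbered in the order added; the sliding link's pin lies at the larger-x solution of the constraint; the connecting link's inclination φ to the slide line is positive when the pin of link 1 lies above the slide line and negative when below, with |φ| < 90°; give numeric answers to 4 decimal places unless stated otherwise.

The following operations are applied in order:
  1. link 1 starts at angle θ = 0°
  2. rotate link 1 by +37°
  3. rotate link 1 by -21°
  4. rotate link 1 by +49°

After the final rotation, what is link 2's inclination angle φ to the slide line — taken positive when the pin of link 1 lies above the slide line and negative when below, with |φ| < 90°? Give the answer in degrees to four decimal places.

geometry: r = 60 mm, L = 133 mm, e = 14 mm; θ starts at 0°
rotate link 1 by +37°: θ ← 0° +37° = 37°
rotate link 1 by -21°: θ ← 37° -21° = 16°
rotate link 1 by +49°: θ ← 16° +49° = 65°
h = r sin θ − e = 54.378467 − 14 = 40.378467
sin φ = h / L = 40.378467 / 133 = 0.30359750
φ = arcsin(0.30359750) = 17.673806°

17.6738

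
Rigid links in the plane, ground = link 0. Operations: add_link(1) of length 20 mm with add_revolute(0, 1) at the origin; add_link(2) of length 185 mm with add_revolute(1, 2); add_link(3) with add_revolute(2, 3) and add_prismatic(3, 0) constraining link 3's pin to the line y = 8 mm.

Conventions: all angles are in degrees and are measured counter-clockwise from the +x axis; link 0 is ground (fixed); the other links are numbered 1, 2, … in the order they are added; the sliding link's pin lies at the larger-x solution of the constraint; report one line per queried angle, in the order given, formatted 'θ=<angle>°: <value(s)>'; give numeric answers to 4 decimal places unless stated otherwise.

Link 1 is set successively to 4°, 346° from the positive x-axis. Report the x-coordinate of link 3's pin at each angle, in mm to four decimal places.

geometry: r = 20 mm, L = 185 mm, e = 8 mm
θ=4°: crank pin P = (r cos θ, r sin θ) = (19.951281, 1.395129)
θ=4°: h = r sin θ − e = 1.395129 − 8 = -6.604871
θ=4°: x = r cos θ + √(L² − h²) = 19.951281 + 184.882059 = 204.833340
θ=346°: crank pin P = (r cos θ, r sin θ) = (19.405915, -4.838438)
θ=346°: h = r sin θ − e = -4.838438 − 8 = -12.838438
θ=346°: x = r cos θ + √(L² − h²) = 19.405915 + 184.553988 = 203.959903

θ=4°: 204.8333
θ=346°: 203.9599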